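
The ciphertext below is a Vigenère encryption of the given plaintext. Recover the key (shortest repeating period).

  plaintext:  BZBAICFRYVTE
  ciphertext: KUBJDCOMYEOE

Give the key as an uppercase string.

JVA

  i= 0: K-B =  9 → J
  i= 1: U-Z = 21 → V
  i= 2: B-B =  0 → A
  i= 3: J-A =  9 → J
  i= 4: D-I = 21 → V
  i= 5: C-C =  0 → A
  i= 6: O-F =  9 → J
  i= 7: M-R = 21 → V
  i= 8: Y-Y =  0 → A
  i= 9: E-V =  9 → J
  i=10: O-T = 21 → V
  i=11: E-E =  0 → A
  shifts repeat with period 3: JVA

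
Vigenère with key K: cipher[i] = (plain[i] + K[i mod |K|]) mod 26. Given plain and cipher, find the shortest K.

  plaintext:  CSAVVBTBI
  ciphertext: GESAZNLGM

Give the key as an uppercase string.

EMSF

  i= 0: G-C =  4 → E
  i= 1: E-S = 12 → M
  i= 2: S-A = 18 → S
  i= 3: A-V =  5 → F
  i= 4: Z-V =  4 → E
  i= 5: N-B = 12 → M
  i= 6: L-T = 18 → S
  i= 7: G-B =  5 → F
  i= 8: M-I =  4 → E
  shifts repeat with period 4: EMSF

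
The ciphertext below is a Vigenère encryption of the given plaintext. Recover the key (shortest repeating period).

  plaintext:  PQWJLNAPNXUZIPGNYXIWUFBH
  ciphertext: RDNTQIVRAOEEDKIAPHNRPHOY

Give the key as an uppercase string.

  i= 0: R-P =  2 → C
  i= 1: D-Q = 13 → N
  i= 2: N-W = 17 → R
  i= 3: T-J = 10 → K
  i= 4: Q-L =  5 → F
  i= 5: I-N = 21 → V
  i= 6: V-A = 21 → V
  i= 7: R-P =  2 → C
  i= 8: A-N = 13 → N
  i= 9: O-X = 17 → R
  i=10: E-U = 10 → K
  i=11: E-Z =  5 → F
  i=12: D-I = 21 → V
  i=13: K-P = 21 → V
  i=14: I-G =  2 → C
  i=15: A-N = 13 → N
  i=16: P-Y = 17 → R
  i=17: H-X = 10 → K
  i=18: N-I =  5 → F
  i=19: R-W = 21 → V
  i=20: P-U = 21 → V
  i=21: H-F =  2 → C
  i=22: O-B = 13 → N
  i=23: Y-H = 17 → R
  shifts repeat with period 7: CNRKFVV

CNRKFVV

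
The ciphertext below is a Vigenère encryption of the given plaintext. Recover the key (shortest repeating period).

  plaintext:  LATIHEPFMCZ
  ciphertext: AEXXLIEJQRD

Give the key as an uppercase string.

PEE

  i= 0: A-L = 15 → P
  i= 1: E-A =  4 → E
  i= 2: X-T =  4 → E
  i= 3: X-I = 15 → P
  i= 4: L-H =  4 → E
  i= 5: I-E =  4 → E
  i= 6: E-P = 15 → P
  i= 7: J-F =  4 → E
  i= 8: Q-M =  4 → E
  i= 9: R-C = 15 → P
  i=10: D-Z =  4 → E
  shifts repeat with period 3: PEE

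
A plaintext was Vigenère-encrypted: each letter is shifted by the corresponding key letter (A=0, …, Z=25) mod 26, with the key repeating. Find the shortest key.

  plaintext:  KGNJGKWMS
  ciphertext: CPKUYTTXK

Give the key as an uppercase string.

SJXL

  i= 0: C-K = 18 → S
  i= 1: P-G =  9 → J
  i= 2: K-N = 23 → X
  i= 3: U-J = 11 → L
  i= 4: Y-G = 18 → S
  i= 5: T-K =  9 → J
  i= 6: T-W = 23 → X
  i= 7: X-M = 11 → L
  i= 8: K-S = 18 → S
  shifts repeat with period 4: SJXL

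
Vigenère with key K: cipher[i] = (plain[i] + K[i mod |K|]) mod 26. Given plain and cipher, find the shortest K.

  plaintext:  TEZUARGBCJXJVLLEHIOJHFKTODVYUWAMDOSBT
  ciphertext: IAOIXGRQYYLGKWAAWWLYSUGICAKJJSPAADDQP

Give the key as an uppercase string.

PWPOXPL

  i= 0: I-T = 15 → P
  i= 1: A-E = 22 → W
  i= 2: O-Z = 15 → P
  i= 3: I-U = 14 → O
  i= 4: X-A = 23 → X
  i= 5: G-R = 15 → P
  i= 6: R-G = 11 → L
  i= 7: Q-B = 15 → P
  i= 8: Y-C = 22 → W
  i= 9: Y-J = 15 → P
  i=10: L-X = 14 → O
  i=11: G-J = 23 → X
  i=12: K-V = 15 → P
  i=13: W-L = 11 → L
  i=14: A-L = 15 → P
  i=15: A-E = 22 → W
  i=16: W-H = 15 → P
  i=17: W-I = 14 → O
  i=18: L-O = 23 → X
  i=19: Y-J = 15 → P
  i=20: S-H = 11 → L
  i=21: U-F = 15 → P
  i=22: G-K = 22 → W
  i=23: I-T = 15 → P
  i=24: C-O = 14 → O
  i=25: A-D = 23 → X
  i=26: K-V = 15 → P
  i=27: J-Y = 11 → L
  i=28: J-U = 15 → P
  i=29: S-W = 22 → W
  i=30: P-A = 15 → P
  i=31: A-M = 14 → O
  i=32: A-D = 23 → X
  i=33: D-O = 15 → P
  i=34: D-S = 11 → L
  i=35: Q-B = 15 → P
  i=36: P-T = 22 → W
  shifts repeat with period 7: PWPOXPL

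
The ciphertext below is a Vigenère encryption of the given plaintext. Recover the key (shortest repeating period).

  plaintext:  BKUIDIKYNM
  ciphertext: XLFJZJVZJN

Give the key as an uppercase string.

  i= 0: X-B = 22 → W
  i= 1: L-K =  1 → B
  i= 2: F-U = 11 → L
  i= 3: J-I =  1 → B
  i= 4: Z-D = 22 → W
  i= 5: J-I =  1 → B
  i= 6: V-K = 11 → L
  i= 7: Z-Y =  1 → B
  i= 8: J-N = 22 → W
  i= 9: N-M =  1 → B
  shifts repeat with period 4: WBLB

WBLB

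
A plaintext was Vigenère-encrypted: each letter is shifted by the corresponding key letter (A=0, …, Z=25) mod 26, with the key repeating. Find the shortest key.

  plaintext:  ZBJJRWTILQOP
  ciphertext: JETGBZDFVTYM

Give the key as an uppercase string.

  i= 0: J-Z = 10 → K
  i= 1: E-B =  3 → D
  i= 2: T-J = 10 → K
  i= 3: G-J = 23 → X
  i= 4: B-R = 10 → K
  i= 5: Z-W =  3 → D
  i= 6: D-T = 10 → K
  i= 7: F-I = 23 → X
  i= 8: V-L = 10 → K
  i= 9: T-Q =  3 → D
  i=10: Y-O = 10 → K
  i=11: M-P = 23 → X
  shifts repeat with period 4: KDKX

KDKX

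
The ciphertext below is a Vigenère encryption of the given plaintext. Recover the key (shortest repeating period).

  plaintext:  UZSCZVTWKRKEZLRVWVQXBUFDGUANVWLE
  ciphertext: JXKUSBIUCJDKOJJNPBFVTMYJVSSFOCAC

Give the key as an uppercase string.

  i= 0: J-U = 15 → P
  i= 1: X-Z = 24 → Y
  i= 2: K-S = 18 → S
  i= 3: U-C = 18 → S
  i= 4: S-Z = 19 → T
  i= 5: B-V =  6 → G
  i= 6: I-T = 15 → P
  i= 7: U-W = 24 → Y
  i= 8: C-K = 18 → S
  i= 9: J-R = 18 → S
  i=10: D-K = 19 → T
  i=11: K-E =  6 → G
  i=12: O-Z = 15 → P
  i=13: J-L = 24 → Y
  i=14: J-R = 18 → S
  i=15: N-V = 18 → S
  i=16: P-W = 19 → T
  i=17: B-V =  6 → G
  i=18: F-Q = 15 → P
  i=19: V-X = 24 → Y
  i=20: T-B = 18 → S
  i=21: M-U = 18 → S
  i=22: Y-F = 19 → T
  i=23: J-D =  6 → G
  i=24: V-G = 15 → P
  i=25: S-U = 24 → Y
  i=26: S-A = 18 → S
  i=27: F-N = 18 → S
  i=28: O-V = 19 → T
  i=29: C-W =  6 → G
  i=30: A-L = 15 → P
  i=31: C-E = 24 → Y
  shifts repeat with period 6: PYSSTG

PYSSTG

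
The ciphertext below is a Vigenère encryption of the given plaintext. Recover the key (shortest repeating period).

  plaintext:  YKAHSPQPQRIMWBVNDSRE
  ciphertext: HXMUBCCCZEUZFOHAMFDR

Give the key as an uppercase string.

JNMN

  i= 0: H-Y =  9 → J
  i= 1: X-K = 13 → N
  i= 2: M-A = 12 → M
  i= 3: U-H = 13 → N
  i= 4: B-S =  9 → J
  i= 5: C-P = 13 → N
  i= 6: C-Q = 12 → M
  i= 7: C-P = 13 → N
  i= 8: Z-Q =  9 → J
  i= 9: E-R = 13 → N
  i=10: U-I = 12 → M
  i=11: Z-M = 13 → N
  i=12: F-W =  9 → J
  i=13: O-B = 13 → N
  i=14: H-V = 12 → M
  i=15: A-N = 13 → N
  i=16: M-D =  9 → J
  i=17: F-S = 13 → N
  i=18: D-R = 12 → M
  i=19: R-E = 13 → N
  shifts repeat with period 4: JNMN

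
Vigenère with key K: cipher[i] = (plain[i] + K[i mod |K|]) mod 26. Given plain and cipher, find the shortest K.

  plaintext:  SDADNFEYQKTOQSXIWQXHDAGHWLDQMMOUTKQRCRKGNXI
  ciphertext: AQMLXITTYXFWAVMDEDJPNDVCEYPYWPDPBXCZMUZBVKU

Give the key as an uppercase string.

  i= 0: A-S =  8 → I
  i= 1: Q-D = 13 → N
  i= 2: M-A = 12 → M
  i= 3: L-D =  8 → I
  i= 4: X-N = 10 → K
  i= 5: I-F =  3 → D
  i= 6: T-E = 15 → P
  i= 7: T-Y = 21 → V
  i= 8: Y-Q =  8 → I
  i= 9: X-K = 13 → N
  i=10: F-T = 12 → M
  i=11: W-O =  8 → I
  i=12: A-Q = 10 → K
  i=13: V-S =  3 → D
  i=14: M-X = 15 → P
  i=15: D-I = 21 → V
  i=16: E-W =  8 → I
  i=17: D-Q = 13 → N
  i=18: J-X = 12 → M
  i=19: P-H =  8 → I
  i=20: N-D = 10 → K
  i=21: D-A =  3 → D
  i=22: V-G = 15 → P
  i=23: C-H = 21 → V
  i=24: E-W =  8 → I
  i=25: Y-L = 13 → N
  i=26: P-D = 12 → M
  i=27: Y-Q =  8 → I
  i=28: W-M = 10 → K
  i=29: P-M =  3 → D
  i=30: D-O = 15 → P
  i=31: P-U = 21 → V
  i=32: B-T =  8 → I
  i=33: X-K = 13 → N
  i=34: C-Q = 12 → M
  i=35: Z-R =  8 → I
  i=36: M-C = 10 → K
  i=37: U-R =  3 → D
  i=38: Z-K = 15 → P
  i=39: B-G = 21 → V
  i=40: V-N =  8 → I
  i=41: K-X = 13 → N
  i=42: U-I = 12 → M
  shifts repeat with period 8: INMIKDPV

INMIKDPV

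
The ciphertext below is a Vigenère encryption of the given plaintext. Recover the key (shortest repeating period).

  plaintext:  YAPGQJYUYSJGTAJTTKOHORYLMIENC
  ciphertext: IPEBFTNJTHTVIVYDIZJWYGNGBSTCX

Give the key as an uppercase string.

  i= 0: I-Y = 10 → K
  i= 1: P-A = 15 → P
  i= 2: E-P = 15 → P
  i= 3: B-G = 21 → V
  i= 4: F-Q = 15 → P
  i= 5: T-J = 10 → K
  i= 6: N-Y = 15 → P
  i= 7: J-U = 15 → P
  i= 8: T-Y = 21 → V
  i= 9: H-S = 15 → P
  i=10: T-J = 10 → K
  i=11: V-G = 15 → P
  i=12: I-T = 15 → P
  i=13: V-A = 21 → V
  i=14: Y-J = 15 → P
  i=15: D-T = 10 → K
  i=16: I-T = 15 → P
  i=17: Z-K = 15 → P
  i=18: J-O = 21 → V
  i=19: W-H = 15 → P
  i=20: Y-O = 10 → K
  i=21: G-R = 15 → P
  i=22: N-Y = 15 → P
  i=23: G-L = 21 → V
  i=24: B-M = 15 → P
  i=25: S-I = 10 → K
  i=26: T-E = 15 → P
  i=27: C-N = 15 → P
  i=28: X-C = 21 → V
  shifts repeat with period 5: KPPVP

KPPVP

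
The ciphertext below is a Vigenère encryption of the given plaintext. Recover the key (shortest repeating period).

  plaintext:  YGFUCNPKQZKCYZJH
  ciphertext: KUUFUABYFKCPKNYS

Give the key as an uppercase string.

MOPLSN

  i= 0: K-Y = 12 → M
  i= 1: U-G = 14 → O
  i= 2: U-F = 15 → P
  i= 3: F-U = 11 → L
  i= 4: U-C = 18 → S
  i= 5: A-N = 13 → N
  i= 6: B-P = 12 → M
  i= 7: Y-K = 14 → O
  i= 8: F-Q = 15 → P
  i= 9: K-Z = 11 → L
  i=10: C-K = 18 → S
  i=11: P-C = 13 → N
  i=12: K-Y = 12 → M
  i=13: N-Z = 14 → O
  i=14: Y-J = 15 → P
  i=15: S-H = 11 → L
  shifts repeat with period 6: MOPLSN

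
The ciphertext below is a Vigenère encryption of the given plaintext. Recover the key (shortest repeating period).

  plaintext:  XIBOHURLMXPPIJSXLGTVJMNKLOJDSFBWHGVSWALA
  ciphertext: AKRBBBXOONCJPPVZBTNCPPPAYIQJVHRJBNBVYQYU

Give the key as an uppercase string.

DCQNUHG

  i= 0: A-X =  3 → D
  i= 1: K-I =  2 → C
  i= 2: R-B = 16 → Q
  i= 3: B-O = 13 → N
  i= 4: B-H = 20 → U
  i= 5: B-U =  7 → H
  i= 6: X-R =  6 → G
  i= 7: O-L =  3 → D
  i= 8: O-M =  2 → C
  i= 9: N-X = 16 → Q
  i=10: C-P = 13 → N
  i=11: J-P = 20 → U
  i=12: P-I =  7 → H
  i=13: P-J =  6 → G
  i=14: V-S =  3 → D
  i=15: Z-X =  2 → C
  i=16: B-L = 16 → Q
  i=17: T-G = 13 → N
  i=18: N-T = 20 → U
  i=19: C-V =  7 → H
  i=20: P-J =  6 → G
  i=21: P-M =  3 → D
  i=22: P-N =  2 → C
  i=23: A-K = 16 → Q
  i=24: Y-L = 13 → N
  i=25: I-O = 20 → U
  i=26: Q-J =  7 → H
  i=27: J-D =  6 → G
  i=28: V-S =  3 → D
  i=29: H-F =  2 → C
  i=30: R-B = 16 → Q
  i=31: J-W = 13 → N
  i=32: B-H = 20 → U
  i=33: N-G =  7 → H
  i=34: B-V =  6 → G
  i=35: V-S =  3 → D
  i=36: Y-W =  2 → C
  i=37: Q-A = 16 → Q
  i=38: Y-L = 13 → N
  i=39: U-A = 20 → U
  shifts repeat with period 7: DCQNUHG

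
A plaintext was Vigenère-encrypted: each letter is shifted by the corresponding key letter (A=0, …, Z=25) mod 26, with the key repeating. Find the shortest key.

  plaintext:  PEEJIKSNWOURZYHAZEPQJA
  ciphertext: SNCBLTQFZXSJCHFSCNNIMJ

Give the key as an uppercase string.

DJYS

  i= 0: S-P =  3 → D
  i= 1: N-E =  9 → J
  i= 2: C-E = 24 → Y
  i= 3: B-J = 18 → S
  i= 4: L-I =  3 → D
  i= 5: T-K =  9 → J
  i= 6: Q-S = 24 → Y
  i= 7: F-N = 18 → S
  i= 8: Z-W =  3 → D
  i= 9: X-O =  9 → J
  i=10: S-U = 24 → Y
  i=11: J-R = 18 → S
  i=12: C-Z =  3 → D
  i=13: H-Y =  9 → J
  i=14: F-H = 24 → Y
  i=15: S-A = 18 → S
  i=16: C-Z =  3 → D
  i=17: N-E =  9 → J
  i=18: N-P = 24 → Y
  i=19: I-Q = 18 → S
  i=20: M-J =  3 → D
  i=21: J-A =  9 → J
  shifts repeat with period 4: DJYS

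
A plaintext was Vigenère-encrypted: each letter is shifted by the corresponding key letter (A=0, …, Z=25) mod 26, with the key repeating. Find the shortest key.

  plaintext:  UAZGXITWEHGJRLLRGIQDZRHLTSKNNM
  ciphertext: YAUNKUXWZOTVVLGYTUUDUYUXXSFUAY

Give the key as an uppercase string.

  i= 0: Y-U =  4 → E
  i= 1: A-A =  0 → A
  i= 2: U-Z = 21 → V
  i= 3: N-G =  7 → H
  i= 4: K-X = 13 → N
  i= 5: U-I = 12 → M
  i= 6: X-T =  4 → E
  i= 7: W-W =  0 → A
  i= 8: Z-E = 21 → V
  i= 9: O-H =  7 → H
  i=10: T-G = 13 → N
  i=11: V-J = 12 → M
  i=12: V-R =  4 → E
  i=13: L-L =  0 → A
  i=14: G-L = 21 → V
  i=15: Y-R =  7 → H
  i=16: T-G = 13 → N
  i=17: U-I = 12 → M
  i=18: U-Q =  4 → E
  i=19: D-D =  0 → A
  i=20: U-Z = 21 → V
  i=21: Y-R =  7 → H
  i=22: U-H = 13 → N
  i=23: X-L = 12 → M
  i=24: X-T =  4 → E
  i=25: S-S =  0 → A
  i=26: F-K = 21 → V
  i=27: U-N =  7 → H
  i=28: A-N = 13 → N
  i=29: Y-M = 12 → M
  shifts repeat with period 6: EAVHNM

EAVHNM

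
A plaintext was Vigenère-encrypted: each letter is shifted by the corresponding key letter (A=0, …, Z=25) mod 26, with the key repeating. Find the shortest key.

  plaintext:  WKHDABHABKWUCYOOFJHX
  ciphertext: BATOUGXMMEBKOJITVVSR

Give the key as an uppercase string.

FQMLU

  i= 0: B-W =  5 → F
  i= 1: A-K = 16 → Q
  i= 2: T-H = 12 → M
  i= 3: O-D = 11 → L
  i= 4: U-A = 20 → U
  i= 5: G-B =  5 → F
  i= 6: X-H = 16 → Q
  i= 7: M-A = 12 → M
  i= 8: M-B = 11 → L
  i= 9: E-K = 20 → U
  i=10: B-W =  5 → F
  i=11: K-U = 16 → Q
  i=12: O-C = 12 → M
  i=13: J-Y = 11 → L
  i=14: I-O = 20 → U
  i=15: T-O =  5 → F
  i=16: V-F = 16 → Q
  i=17: V-J = 12 → M
  i=18: S-H = 11 → L
  i=19: R-X = 20 → U
  shifts repeat with period 5: FQMLU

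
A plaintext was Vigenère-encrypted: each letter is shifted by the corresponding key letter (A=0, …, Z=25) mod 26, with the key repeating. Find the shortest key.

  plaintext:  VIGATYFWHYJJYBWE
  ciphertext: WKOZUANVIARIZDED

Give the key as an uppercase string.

  i= 0: W-V =  1 → B
  i= 1: K-I =  2 → C
  i= 2: O-G =  8 → I
  i= 3: Z-A = 25 → Z
  i= 4: U-T =  1 → B
  i= 5: A-Y =  2 → C
  i= 6: N-F =  8 → I
  i= 7: V-W = 25 → Z
  i= 8: I-H =  1 → B
  i= 9: A-Y =  2 → C
  i=10: R-J =  8 → I
  i=11: I-J = 25 → Z
  i=12: Z-Y =  1 → B
  i=13: D-B =  2 → C
  i=14: E-W =  8 → I
  i=15: D-E = 25 → Z
  shifts repeat with period 4: BCIZ

BCIZ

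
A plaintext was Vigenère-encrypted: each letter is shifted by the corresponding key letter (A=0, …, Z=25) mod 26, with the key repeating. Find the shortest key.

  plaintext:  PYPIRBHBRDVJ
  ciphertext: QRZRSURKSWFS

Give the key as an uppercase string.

  i= 0: Q-P =  1 → B
  i= 1: R-Y = 19 → T
  i= 2: Z-P = 10 → K
  i= 3: R-I =  9 → J
  i= 4: S-R =  1 → B
  i= 5: U-B = 19 → T
  i= 6: R-H = 10 → K
  i= 7: K-B =  9 → J
  i= 8: S-R =  1 → B
  i= 9: W-D = 19 → T
  i=10: F-V = 10 → K
  i=11: S-J =  9 → J
  shifts repeat with period 4: BTKJ

BTKJ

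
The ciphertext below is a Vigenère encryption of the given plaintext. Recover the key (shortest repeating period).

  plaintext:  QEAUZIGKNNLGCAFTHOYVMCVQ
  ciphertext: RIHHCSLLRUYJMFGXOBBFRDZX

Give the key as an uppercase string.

BEHNDKF

  i= 0: R-Q =  1 → B
  i= 1: I-E =  4 → E
  i= 2: H-A =  7 → H
  i= 3: H-U = 13 → N
  i= 4: C-Z =  3 → D
  i= 5: S-I = 10 → K
  i= 6: L-G =  5 → F
  i= 7: L-K =  1 → B
  i= 8: R-N =  4 → E
  i= 9: U-N =  7 → H
  i=10: Y-L = 13 → N
  i=11: J-G =  3 → D
  i=12: M-C = 10 → K
  i=13: F-A =  5 → F
  i=14: G-F =  1 → B
  i=15: X-T =  4 → E
  i=16: O-H =  7 → H
  i=17: B-O = 13 → N
  i=18: B-Y =  3 → D
  i=19: F-V = 10 → K
  i=20: R-M =  5 → F
  i=21: D-C =  1 → B
  i=22: Z-V =  4 → E
  i=23: X-Q =  7 → H
  shifts repeat with period 7: BEHNDKF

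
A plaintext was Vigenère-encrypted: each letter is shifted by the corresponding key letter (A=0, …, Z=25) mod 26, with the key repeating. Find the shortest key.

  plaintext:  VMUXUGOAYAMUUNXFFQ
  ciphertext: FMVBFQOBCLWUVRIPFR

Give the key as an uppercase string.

KABEL

  i= 0: F-V = 10 → K
  i= 1: M-M =  0 → A
  i= 2: V-U =  1 → B
  i= 3: B-X =  4 → E
  i= 4: F-U = 11 → L
  i= 5: Q-G = 10 → K
  i= 6: O-O =  0 → A
  i= 7: B-A =  1 → B
  i= 8: C-Y =  4 → E
  i= 9: L-A = 11 → L
  i=10: W-M = 10 → K
  i=11: U-U =  0 → A
  i=12: V-U =  1 → B
  i=13: R-N =  4 → E
  i=14: I-X = 11 → L
  i=15: P-F = 10 → K
  i=16: F-F =  0 → A
  i=17: R-Q =  1 → B
  shifts repeat with period 5: KABEL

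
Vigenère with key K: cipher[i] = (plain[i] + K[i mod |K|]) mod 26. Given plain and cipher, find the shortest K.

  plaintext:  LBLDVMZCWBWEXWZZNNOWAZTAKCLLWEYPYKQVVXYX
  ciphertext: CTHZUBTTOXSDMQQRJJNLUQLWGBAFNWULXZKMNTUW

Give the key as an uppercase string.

RSWWZPU

  i= 0: C-L = 17 → R
  i= 1: T-B = 18 → S
  i= 2: H-L = 22 → W
  i= 3: Z-D = 22 → W
  i= 4: U-V = 25 → Z
  i= 5: B-M = 15 → P
  i= 6: T-Z = 20 → U
  i= 7: T-C = 17 → R
  i= 8: O-W = 18 → S
  i= 9: X-B = 22 → W
  i=10: S-W = 22 → W
  i=11: D-E = 25 → Z
  i=12: M-X = 15 → P
  i=13: Q-W = 20 → U
  i=14: Q-Z = 17 → R
  i=15: R-Z = 18 → S
  i=16: J-N = 22 → W
  i=17: J-N = 22 → W
  i=18: N-O = 25 → Z
  i=19: L-W = 15 → P
  i=20: U-A = 20 → U
  i=21: Q-Z = 17 → R
  i=22: L-T = 18 → S
  i=23: W-A = 22 → W
  i=24: G-K = 22 → W
  i=25: B-C = 25 → Z
  i=26: A-L = 15 → P
  i=27: F-L = 20 → U
  i=28: N-W = 17 → R
  i=29: W-E = 18 → S
  i=30: U-Y = 22 → W
  i=31: L-P = 22 → W
  i=32: X-Y = 25 → Z
  i=33: Z-K = 15 → P
  i=34: K-Q = 20 → U
  i=35: M-V = 17 → R
  i=36: N-V = 18 → S
  i=37: T-X = 22 → W
  i=38: U-Y = 22 → W
  i=39: W-X = 25 → Z
  shifts repeat with period 7: RSWWZPU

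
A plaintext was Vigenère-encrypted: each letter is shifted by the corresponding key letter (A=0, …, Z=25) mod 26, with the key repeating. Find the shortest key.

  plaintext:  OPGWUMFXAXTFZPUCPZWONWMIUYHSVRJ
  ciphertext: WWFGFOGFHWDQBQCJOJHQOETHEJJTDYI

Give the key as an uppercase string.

  i= 0: W-O =  8 → I
  i= 1: W-P =  7 → H
  i= 2: F-G = 25 → Z
  i= 3: G-W = 10 → K
  i= 4: F-U = 11 → L
  i= 5: O-M =  2 → C
  i= 6: G-F =  1 → B
  i= 7: F-X =  8 → I
  i= 8: H-A =  7 → H
  i= 9: W-X = 25 → Z
  i=10: D-T = 10 → K
  i=11: Q-F = 11 → L
  i=12: B-Z =  2 → C
  i=13: Q-P =  1 → B
  i=14: C-U =  8 → I
  i=15: J-C =  7 → H
  i=16: O-P = 25 → Z
  i=17: J-Z = 10 → K
  i=18: H-W = 11 → L
  i=19: Q-O =  2 → C
  i=20: O-N =  1 → B
  i=21: E-W =  8 → I
  i=22: T-M =  7 → H
  i=23: H-I = 25 → Z
  i=24: E-U = 10 → K
  i=25: J-Y = 11 → L
  i=26: J-H =  2 → C
  i=27: T-S =  1 → B
  i=28: D-V =  8 → I
  i=29: Y-R =  7 → H
  i=30: I-J = 25 → Z
  shifts repeat with period 7: IHZKLCB

IHZKLCB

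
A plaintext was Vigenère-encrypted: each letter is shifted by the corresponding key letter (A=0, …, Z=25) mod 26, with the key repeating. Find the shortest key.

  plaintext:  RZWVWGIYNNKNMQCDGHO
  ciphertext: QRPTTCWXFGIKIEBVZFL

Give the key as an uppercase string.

  i= 0: Q-R = 25 → Z
  i= 1: R-Z = 18 → S
  i= 2: P-W = 19 → T
  i= 3: T-V = 24 → Y
  i= 4: T-W = 23 → X
  i= 5: C-G = 22 → W
  i= 6: W-I = 14 → O
  i= 7: X-Y = 25 → Z
  i= 8: F-N = 18 → S
  i= 9: G-N = 19 → T
  i=10: I-K = 24 → Y
  i=11: K-N = 23 → X
  i=12: I-M = 22 → W
  i=13: E-Q = 14 → O
  i=14: B-C = 25 → Z
  i=15: V-D = 18 → S
  i=16: Z-G = 19 → T
  i=17: F-H = 24 → Y
  i=18: L-O = 23 → X
  shifts repeat with period 7: ZSTYXWO

ZSTYXWO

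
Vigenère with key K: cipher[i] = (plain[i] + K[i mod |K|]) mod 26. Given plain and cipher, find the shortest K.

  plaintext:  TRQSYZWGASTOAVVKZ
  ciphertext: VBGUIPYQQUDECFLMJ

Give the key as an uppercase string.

CKQ

  i= 0: V-T =  2 → C
  i= 1: B-R = 10 → K
  i= 2: G-Q = 16 → Q
  i= 3: U-S =  2 → C
  i= 4: I-Y = 10 → K
  i= 5: P-Z = 16 → Q
  i= 6: Y-W =  2 → C
  i= 7: Q-G = 10 → K
  i= 8: Q-A = 16 → Q
  i= 9: U-S =  2 → C
  i=10: D-T = 10 → K
  i=11: E-O = 16 → Q
  i=12: C-A =  2 → C
  i=13: F-V = 10 → K
  i=14: L-V = 16 → Q
  i=15: M-K =  2 → C
  i=16: J-Z = 10 → K
  shifts repeat with period 3: CKQ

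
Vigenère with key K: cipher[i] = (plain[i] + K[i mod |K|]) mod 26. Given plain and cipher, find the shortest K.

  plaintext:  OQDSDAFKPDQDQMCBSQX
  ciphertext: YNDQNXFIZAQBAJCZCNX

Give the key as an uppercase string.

KXAY

  i= 0: Y-O = 10 → K
  i= 1: N-Q = 23 → X
  i= 2: D-D =  0 → A
  i= 3: Q-S = 24 → Y
  i= 4: N-D = 10 → K
  i= 5: X-A = 23 → X
  i= 6: F-F =  0 → A
  i= 7: I-K = 24 → Y
  i= 8: Z-P = 10 → K
  i= 9: A-D = 23 → X
  i=10: Q-Q =  0 → A
  i=11: B-D = 24 → Y
  i=12: A-Q = 10 → K
  i=13: J-M = 23 → X
  i=14: C-C =  0 → A
  i=15: Z-B = 24 → Y
  i=16: C-S = 10 → K
  i=17: N-Q = 23 → X
  i=18: X-X =  0 → A
  shifts repeat with period 4: KXAY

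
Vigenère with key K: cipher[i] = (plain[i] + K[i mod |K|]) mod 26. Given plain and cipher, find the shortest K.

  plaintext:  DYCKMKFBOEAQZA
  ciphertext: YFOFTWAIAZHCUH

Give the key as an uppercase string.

  i= 0: Y-D = 21 → V
  i= 1: F-Y =  7 → H
  i= 2: O-C = 12 → M
  i= 3: F-K = 21 → V
  i= 4: T-M =  7 → H
  i= 5: W-K = 12 → M
  i= 6: A-F = 21 → V
  i= 7: I-B =  7 → H
  i= 8: A-O = 12 → M
  i= 9: Z-E = 21 → V
  i=10: H-A =  7 → H
  i=11: C-Q = 12 → M
  i=12: U-Z = 21 → V
  i=13: H-A =  7 → H
  shifts repeat with period 3: VHM

VHM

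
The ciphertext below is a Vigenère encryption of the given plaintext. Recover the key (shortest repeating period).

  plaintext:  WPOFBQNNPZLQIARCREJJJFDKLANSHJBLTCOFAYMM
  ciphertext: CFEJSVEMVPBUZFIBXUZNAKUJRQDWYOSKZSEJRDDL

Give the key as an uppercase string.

  i= 0: C-W =  6 → G
  i= 1: F-P = 16 → Q
  i= 2: E-O = 16 → Q
  i= 3: J-F =  4 → E
  i= 4: S-B = 17 → R
  i= 5: V-Q =  5 → F
  i= 6: E-N = 17 → R
  i= 7: M-N = 25 → Z
  i= 8: V-P =  6 → G
  i= 9: P-Z = 16 → Q
  i=10: B-L = 16 → Q
  i=11: U-Q =  4 → E
  i=12: Z-I = 17 → R
  i=13: F-A =  5 → F
  i=14: I-R = 17 → R
  i=15: B-C = 25 → Z
  i=16: X-R =  6 → G
  i=17: U-E = 16 → Q
  i=18: Z-J = 16 → Q
  i=19: N-J =  4 → E
  i=20: A-J = 17 → R
  i=21: K-F =  5 → F
  i=22: U-D = 17 → R
  i=23: J-K = 25 → Z
  i=24: R-L =  6 → G
  i=25: Q-A = 16 → Q
  i=26: D-N = 16 → Q
  i=27: W-S =  4 → E
  i=28: Y-H = 17 → R
  i=29: O-J =  5 → F
  i=30: S-B = 17 → R
  i=31: K-L = 25 → Z
  i=32: Z-T =  6 → G
  i=33: S-C = 16 → Q
  i=34: E-O = 16 → Q
  i=35: J-F =  4 → E
  i=36: R-A = 17 → R
  i=37: D-Y =  5 → F
  i=38: D-M = 17 → R
  i=39: L-M = 25 → Z
  shifts repeat with period 8: GQQERFRZ

GQQERFRZ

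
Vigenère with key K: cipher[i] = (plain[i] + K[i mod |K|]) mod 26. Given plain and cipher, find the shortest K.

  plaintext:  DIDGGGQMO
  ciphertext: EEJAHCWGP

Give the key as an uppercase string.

  i= 0: E-D =  1 → B
  i= 1: E-I = 22 → W
  i= 2: J-D =  6 → G
  i= 3: A-G = 20 → U
  i= 4: H-G =  1 → B
  i= 5: C-G = 22 → W
  i= 6: W-Q =  6 → G
  i= 7: G-M = 20 → U
  i= 8: P-O =  1 → B
  shifts repeat with period 4: BWGU

BWGU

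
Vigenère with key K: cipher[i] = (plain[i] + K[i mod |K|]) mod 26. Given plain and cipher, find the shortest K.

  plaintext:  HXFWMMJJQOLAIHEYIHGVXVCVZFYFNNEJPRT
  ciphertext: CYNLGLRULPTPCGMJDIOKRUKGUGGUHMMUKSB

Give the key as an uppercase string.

VBIPUZIL

  i= 0: C-H = 21 → V
  i= 1: Y-X =  1 → B
  i= 2: N-F =  8 → I
  i= 3: L-W = 15 → P
  i= 4: G-M = 20 → U
  i= 5: L-M = 25 → Z
  i= 6: R-J =  8 → I
  i= 7: U-J = 11 → L
  i= 8: L-Q = 21 → V
  i= 9: P-O =  1 → B
  i=10: T-L =  8 → I
  i=11: P-A = 15 → P
  i=12: C-I = 20 → U
  i=13: G-H = 25 → Z
  i=14: M-E =  8 → I
  i=15: J-Y = 11 → L
  i=16: D-I = 21 → V
  i=17: I-H =  1 → B
  i=18: O-G =  8 → I
  i=19: K-V = 15 → P
  i=20: R-X = 20 → U
  i=21: U-V = 25 → Z
  i=22: K-C =  8 → I
  i=23: G-V = 11 → L
  i=24: U-Z = 21 → V
  i=25: G-F =  1 → B
  i=26: G-Y =  8 → I
  i=27: U-F = 15 → P
  i=28: H-N = 20 → U
  i=29: M-N = 25 → Z
  i=30: M-E =  8 → I
  i=31: U-J = 11 → L
  i=32: K-P = 21 → V
  i=33: S-R =  1 → B
  i=34: B-T =  8 → I
  shifts repeat with period 8: VBIPUZIL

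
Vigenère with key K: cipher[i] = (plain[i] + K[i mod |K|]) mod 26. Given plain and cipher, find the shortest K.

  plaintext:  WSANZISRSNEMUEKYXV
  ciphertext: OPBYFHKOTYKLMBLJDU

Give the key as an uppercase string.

SXBLGZ

  i= 0: O-W = 18 → S
  i= 1: P-S = 23 → X
  i= 2: B-A =  1 → B
  i= 3: Y-N = 11 → L
  i= 4: F-Z =  6 → G
  i= 5: H-I = 25 → Z
  i= 6: K-S = 18 → S
  i= 7: O-R = 23 → X
  i= 8: T-S =  1 → B
  i= 9: Y-N = 11 → L
  i=10: K-E =  6 → G
  i=11: L-M = 25 → Z
  i=12: M-U = 18 → S
  i=13: B-E = 23 → X
  i=14: L-K =  1 → B
  i=15: J-Y = 11 → L
  i=16: D-X =  6 → G
  i=17: U-V = 25 → Z
  shifts repeat with period 6: SXBLGZ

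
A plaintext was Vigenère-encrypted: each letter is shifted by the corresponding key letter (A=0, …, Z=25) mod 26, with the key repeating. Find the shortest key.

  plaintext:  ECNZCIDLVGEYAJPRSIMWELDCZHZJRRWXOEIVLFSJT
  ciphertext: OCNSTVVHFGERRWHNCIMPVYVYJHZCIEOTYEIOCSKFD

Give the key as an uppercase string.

KAATRNSW

  i= 0: O-E = 10 → K
  i= 1: C-C =  0 → A
  i= 2: N-N =  0 → A
  i= 3: S-Z = 19 → T
  i= 4: T-C = 17 → R
  i= 5: V-I = 13 → N
  i= 6: V-D = 18 → S
  i= 7: H-L = 22 → W
  i= 8: F-V = 10 → K
  i= 9: G-G =  0 → A
  i=10: E-E =  0 → A
  i=11: R-Y = 19 → T
  i=12: R-A = 17 → R
  i=13: W-J = 13 → N
  i=14: H-P = 18 → S
  i=15: N-R = 22 → W
  i=16: C-S = 10 → K
  i=17: I-I =  0 → A
  i=18: M-M =  0 → A
  i=19: P-W = 19 → T
  i=20: V-E = 17 → R
  i=21: Y-L = 13 → N
  i=22: V-D = 18 → S
  i=23: Y-C = 22 → W
  i=24: J-Z = 10 → K
  i=25: H-H =  0 → A
  i=26: Z-Z =  0 → A
  i=27: C-J = 19 → T
  i=28: I-R = 17 → R
  i=29: E-R = 13 → N
  i=30: O-W = 18 → S
  i=31: T-X = 22 → W
  i=32: Y-O = 10 → K
  i=33: E-E =  0 → A
  i=34: I-I =  0 → A
  i=35: O-V = 19 → T
  i=36: C-L = 17 → R
  i=37: S-F = 13 → N
  i=38: K-S = 18 → S
  i=39: F-J = 22 → W
  i=40: D-T = 10 → K
  shifts repeat with period 8: KAATRNSW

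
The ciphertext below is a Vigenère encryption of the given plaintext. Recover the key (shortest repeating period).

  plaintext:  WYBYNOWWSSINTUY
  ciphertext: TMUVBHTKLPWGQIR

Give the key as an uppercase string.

XOT

  i= 0: T-W = 23 → X
  i= 1: M-Y = 14 → O
  i= 2: U-B = 19 → T
  i= 3: V-Y = 23 → X
  i= 4: B-N = 14 → O
  i= 5: H-O = 19 → T
  i= 6: T-W = 23 → X
  i= 7: K-W = 14 → O
  i= 8: L-S = 19 → T
  i= 9: P-S = 23 → X
  i=10: W-I = 14 → O
  i=11: G-N = 19 → T
  i=12: Q-T = 23 → X
  i=13: I-U = 14 → O
  i=14: R-Y = 19 → T
  shifts repeat with period 3: XOT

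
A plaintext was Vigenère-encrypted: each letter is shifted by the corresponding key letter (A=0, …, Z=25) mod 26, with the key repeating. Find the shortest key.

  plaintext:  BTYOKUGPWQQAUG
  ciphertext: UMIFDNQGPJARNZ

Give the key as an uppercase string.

  i= 0: U-B = 19 → T
  i= 1: M-T = 19 → T
  i= 2: I-Y = 10 → K
  i= 3: F-O = 17 → R
  i= 4: D-K = 19 → T
  i= 5: N-U = 19 → T
  i= 6: Q-G = 10 → K
  i= 7: G-P = 17 → R
  i= 8: P-W = 19 → T
  i= 9: J-Q = 19 → T
  i=10: A-Q = 10 → K
  i=11: R-A = 17 → R
  i=12: N-U = 19 → T
  i=13: Z-G = 19 → T
  shifts repeat with period 4: TTKR

TTKR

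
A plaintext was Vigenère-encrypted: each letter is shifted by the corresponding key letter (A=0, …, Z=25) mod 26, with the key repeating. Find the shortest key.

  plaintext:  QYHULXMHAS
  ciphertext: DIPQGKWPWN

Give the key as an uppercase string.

  i= 0: D-Q = 13 → N
  i= 1: I-Y = 10 → K
  i= 2: P-H =  8 → I
  i= 3: Q-U = 22 → W
  i= 4: G-L = 21 → V
  i= 5: K-X = 13 → N
  i= 6: W-M = 10 → K
  i= 7: P-H =  8 → I
  i= 8: W-A = 22 → W
  i= 9: N-S = 21 → V
  shifts repeat with period 5: NKIWV

NKIWV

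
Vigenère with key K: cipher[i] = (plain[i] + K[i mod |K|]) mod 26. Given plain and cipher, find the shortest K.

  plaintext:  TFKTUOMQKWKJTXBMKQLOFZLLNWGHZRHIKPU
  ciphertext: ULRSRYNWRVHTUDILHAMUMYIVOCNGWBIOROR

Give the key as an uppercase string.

BGHZXK

  i= 0: U-T =  1 → B
  i= 1: L-F =  6 → G
  i= 2: R-K =  7 → H
  i= 3: S-T = 25 → Z
  i= 4: R-U = 23 → X
  i= 5: Y-O = 10 → K
  i= 6: N-M =  1 → B
  i= 7: W-Q =  6 → G
  i= 8: R-K =  7 → H
  i= 9: V-W = 25 → Z
  i=10: H-K = 23 → X
  i=11: T-J = 10 → K
  i=12: U-T =  1 → B
  i=13: D-X =  6 → G
  i=14: I-B =  7 → H
  i=15: L-M = 25 → Z
  i=16: H-K = 23 → X
  i=17: A-Q = 10 → K
  i=18: M-L =  1 → B
  i=19: U-O =  6 → G
  i=20: M-F =  7 → H
  i=21: Y-Z = 25 → Z
  i=22: I-L = 23 → X
  i=23: V-L = 10 → K
  i=24: O-N =  1 → B
  i=25: C-W =  6 → G
  i=26: N-G =  7 → H
  i=27: G-H = 25 → Z
  i=28: W-Z = 23 → X
  i=29: B-R = 10 → K
  i=30: I-H =  1 → B
  i=31: O-I =  6 → G
  i=32: R-K =  7 → H
  i=33: O-P = 25 → Z
  i=34: R-U = 23 → X
  shifts repeat with period 6: BGHZXK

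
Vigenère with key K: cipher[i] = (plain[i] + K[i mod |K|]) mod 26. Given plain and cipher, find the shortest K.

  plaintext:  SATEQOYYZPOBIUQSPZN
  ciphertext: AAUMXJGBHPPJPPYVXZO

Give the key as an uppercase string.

IABIHVID

  i= 0: A-S =  8 → I
  i= 1: A-A =  0 → A
  i= 2: U-T =  1 → B
  i= 3: M-E =  8 → I
  i= 4: X-Q =  7 → H
  i= 5: J-O = 21 → V
  i= 6: G-Y =  8 → I
  i= 7: B-Y =  3 → D
  i= 8: H-Z =  8 → I
  i= 9: P-P =  0 → A
  i=10: P-O =  1 → B
  i=11: J-B =  8 → I
  i=12: P-I =  7 → H
  i=13: P-U = 21 → V
  i=14: Y-Q =  8 → I
  i=15: V-S =  3 → D
  i=16: X-P =  8 → I
  i=17: Z-Z =  0 → A
  i=18: O-N =  1 → B
  shifts repeat with period 8: IABIHVID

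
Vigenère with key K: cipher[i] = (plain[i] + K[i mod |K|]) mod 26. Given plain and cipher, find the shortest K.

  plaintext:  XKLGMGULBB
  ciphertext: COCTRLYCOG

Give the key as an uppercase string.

  i= 0: C-X =  5 → F
  i= 1: O-K =  4 → E
  i= 2: C-L = 17 → R
  i= 3: T-G = 13 → N
  i= 4: R-M =  5 → F
  i= 5: L-G =  5 → F
  i= 6: Y-U =  4 → E
  i= 7: C-L = 17 → R
  i= 8: O-B = 13 → N
  i= 9: G-B =  5 → F
  shifts repeat with period 5: FERNF

FERNF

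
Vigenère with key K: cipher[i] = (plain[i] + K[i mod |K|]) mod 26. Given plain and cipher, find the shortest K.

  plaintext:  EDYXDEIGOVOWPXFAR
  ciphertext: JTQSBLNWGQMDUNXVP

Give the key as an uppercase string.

  i= 0: J-E =  5 → F
  i= 1: T-D = 16 → Q
  i= 2: Q-Y = 18 → S
  i= 3: S-X = 21 → V
  i= 4: B-D = 24 → Y
  i= 5: L-E =  7 → H
  i= 6: N-I =  5 → F
  i= 7: W-G = 16 → Q
  i= 8: G-O = 18 → S
  i= 9: Q-V = 21 → V
  i=10: M-O = 24 → Y
  i=11: D-W =  7 → H
  i=12: U-P =  5 → F
  i=13: N-X = 16 → Q
  i=14: X-F = 18 → S
  i=15: V-A = 21 → V
  i=16: P-R = 24 → Y
  shifts repeat with period 6: FQSVYH

FQSVYH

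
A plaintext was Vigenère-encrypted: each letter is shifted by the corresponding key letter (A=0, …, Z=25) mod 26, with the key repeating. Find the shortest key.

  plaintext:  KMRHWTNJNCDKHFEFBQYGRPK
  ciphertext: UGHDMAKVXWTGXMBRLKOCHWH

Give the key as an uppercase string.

  i= 0: U-K = 10 → K
  i= 1: G-M = 20 → U
  i= 2: H-R = 16 → Q
  i= 3: D-H = 22 → W
  i= 4: M-W = 16 → Q
  i= 5: A-T =  7 → H
  i= 6: K-N = 23 → X
  i= 7: V-J = 12 → M
  i= 8: X-N = 10 → K
  i= 9: W-C = 20 → U
  i=10: T-D = 16 → Q
  i=11: G-K = 22 → W
  i=12: X-H = 16 → Q
  i=13: M-F =  7 → H
  i=14: B-E = 23 → X
  i=15: R-F = 12 → M
  i=16: L-B = 10 → K
  i=17: K-Q = 20 → U
  i=18: O-Y = 16 → Q
  i=19: C-G = 22 → W
  i=20: H-R = 16 → Q
  i=21: W-P =  7 → H
  i=22: H-K = 23 → X
  shifts repeat with period 8: KUQWQHXM

KUQWQHXM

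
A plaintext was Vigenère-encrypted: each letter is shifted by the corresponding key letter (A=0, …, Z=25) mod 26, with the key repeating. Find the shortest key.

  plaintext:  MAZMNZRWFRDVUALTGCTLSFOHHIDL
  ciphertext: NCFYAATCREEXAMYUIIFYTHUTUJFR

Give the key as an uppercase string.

  i= 0: N-M =  1 → B
  i= 1: C-A =  2 → C
  i= 2: F-Z =  6 → G
  i= 3: Y-M = 12 → M
  i= 4: A-N = 13 → N
  i= 5: A-Z =  1 → B
  i= 6: T-R =  2 → C
  i= 7: C-W =  6 → G
  i= 8: R-F = 12 → M
  i= 9: E-R = 13 → N
  i=10: E-D =  1 → B
  i=11: X-V =  2 → C
  i=12: A-U =  6 → G
  i=13: M-A = 12 → M
  i=14: Y-L = 13 → N
  i=15: U-T =  1 → B
  i=16: I-G =  2 → C
  i=17: I-C =  6 → G
  i=18: F-T = 12 → M
  i=19: Y-L = 13 → N
  i=20: T-S =  1 → B
  i=21: H-F =  2 → C
  i=22: U-O =  6 → G
  i=23: T-H = 12 → M
  i=24: U-H = 13 → N
  i=25: J-I =  1 → B
  i=26: F-D =  2 → C
  i=27: R-L =  6 → G
  shifts repeat with period 5: BCGMN

BCGMN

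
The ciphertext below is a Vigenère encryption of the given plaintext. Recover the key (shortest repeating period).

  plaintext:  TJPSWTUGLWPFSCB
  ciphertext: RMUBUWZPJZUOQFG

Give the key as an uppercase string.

YDFJ

  i= 0: R-T = 24 → Y
  i= 1: M-J =  3 → D
  i= 2: U-P =  5 → F
  i= 3: B-S =  9 → J
  i= 4: U-W = 24 → Y
  i= 5: W-T =  3 → D
  i= 6: Z-U =  5 → F
  i= 7: P-G =  9 → J
  i= 8: J-L = 24 → Y
  i= 9: Z-W =  3 → D
  i=10: U-P =  5 → F
  i=11: O-F =  9 → J
  i=12: Q-S = 24 → Y
  i=13: F-C =  3 → D
  i=14: G-B =  5 → F
  shifts repeat with period 4: YDFJ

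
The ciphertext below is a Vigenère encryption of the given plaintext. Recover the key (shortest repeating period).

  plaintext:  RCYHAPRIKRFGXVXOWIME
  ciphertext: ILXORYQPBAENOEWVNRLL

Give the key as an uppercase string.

RJZH

  i= 0: I-R = 17 → R
  i= 1: L-C =  9 → J
  i= 2: X-Y = 25 → Z
  i= 3: O-H =  7 → H
  i= 4: R-A = 17 → R
  i= 5: Y-P =  9 → J
  i= 6: Q-R = 25 → Z
  i= 7: P-I =  7 → H
  i= 8: B-K = 17 → R
  i= 9: A-R =  9 → J
  i=10: E-F = 25 → Z
  i=11: N-G =  7 → H
  i=12: O-X = 17 → R
  i=13: E-V =  9 → J
  i=14: W-X = 25 → Z
  i=15: V-O =  7 → H
  i=16: N-W = 17 → R
  i=17: R-I =  9 → J
  i=18: L-M = 25 → Z
  i=19: L-E =  7 → H
  shifts repeat with period 4: RJZH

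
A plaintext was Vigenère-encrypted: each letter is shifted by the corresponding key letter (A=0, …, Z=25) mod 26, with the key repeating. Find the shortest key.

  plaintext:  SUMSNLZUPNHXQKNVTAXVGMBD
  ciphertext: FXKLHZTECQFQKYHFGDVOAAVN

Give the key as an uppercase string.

NDYTUOUK

  i= 0: F-S = 13 → N
  i= 1: X-U =  3 → D
  i= 2: K-M = 24 → Y
  i= 3: L-S = 19 → T
  i= 4: H-N = 20 → U
  i= 5: Z-L = 14 → O
  i= 6: T-Z = 20 → U
  i= 7: E-U = 10 → K
  i= 8: C-P = 13 → N
  i= 9: Q-N =  3 → D
  i=10: F-H = 24 → Y
  i=11: Q-X = 19 → T
  i=12: K-Q = 20 → U
  i=13: Y-K = 14 → O
  i=14: H-N = 20 → U
  i=15: F-V = 10 → K
  i=16: G-T = 13 → N
  i=17: D-A =  3 → D
  i=18: V-X = 24 → Y
  i=19: O-V = 19 → T
  i=20: A-G = 20 → U
  i=21: A-M = 14 → O
  i=22: V-B = 20 → U
  i=23: N-D = 10 → K
  shifts repeat with period 8: NDYTUOUK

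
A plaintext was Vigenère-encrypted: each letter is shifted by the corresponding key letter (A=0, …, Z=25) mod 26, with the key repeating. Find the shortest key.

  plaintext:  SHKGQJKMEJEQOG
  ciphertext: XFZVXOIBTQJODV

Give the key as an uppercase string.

  i= 0: X-S =  5 → F
  i= 1: F-H = 24 → Y
  i= 2: Z-K = 15 → P
  i= 3: V-G = 15 → P
  i= 4: X-Q =  7 → H
  i= 5: O-J =  5 → F
  i= 6: I-K = 24 → Y
  i= 7: B-M = 15 → P
  i= 8: T-E = 15 → P
  i= 9: Q-J =  7 → H
  i=10: J-E =  5 → F
  i=11: O-Q = 24 → Y
  i=12: D-O = 15 → P
  i=13: V-G = 15 → P
  shifts repeat with period 5: FYPPH

FYPPH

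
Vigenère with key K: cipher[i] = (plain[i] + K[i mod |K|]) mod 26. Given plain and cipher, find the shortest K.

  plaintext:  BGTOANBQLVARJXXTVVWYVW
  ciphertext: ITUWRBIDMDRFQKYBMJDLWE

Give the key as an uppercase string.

  i= 0: I-B =  7 → H
  i= 1: T-G = 13 → N
  i= 2: U-T =  1 → B
  i= 3: W-O =  8 → I
  i= 4: R-A = 17 → R
  i= 5: B-N = 14 → O
  i= 6: I-B =  7 → H
  i= 7: D-Q = 13 → N
  i= 8: M-L =  1 → B
  i= 9: D-V =  8 → I
  i=10: R-A = 17 → R
  i=11: F-R = 14 → O
  i=12: Q-J =  7 → H
  i=13: K-X = 13 → N
  i=14: Y-X =  1 → B
  i=15: B-T =  8 → I
  i=16: M-V = 17 → R
  i=17: J-V = 14 → O
  i=18: D-W =  7 → H
  i=19: L-Y = 13 → N
  i=20: W-V =  1 → B
  i=21: E-W =  8 → I
  shifts repeat with period 6: HNBIRO

HNBIRO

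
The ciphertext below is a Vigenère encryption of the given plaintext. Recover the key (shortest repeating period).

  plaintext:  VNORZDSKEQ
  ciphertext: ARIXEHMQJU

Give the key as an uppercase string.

  i= 0: A-V =  5 → F
  i= 1: R-N =  4 → E
  i= 2: I-O = 20 → U
  i= 3: X-R =  6 → G
  i= 4: E-Z =  5 → F
  i= 5: H-D =  4 → E
  i= 6: M-S = 20 → U
  i= 7: Q-K =  6 → G
  i= 8: J-E =  5 → F
  i= 9: U-Q =  4 → E
  shifts repeat with period 4: FEUG

FEUG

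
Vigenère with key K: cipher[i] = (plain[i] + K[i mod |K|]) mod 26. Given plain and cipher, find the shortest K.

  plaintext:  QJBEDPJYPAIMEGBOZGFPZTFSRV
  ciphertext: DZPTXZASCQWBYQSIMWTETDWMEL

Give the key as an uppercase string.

NQOPUKRU

  i= 0: D-Q = 13 → N
  i= 1: Z-J = 16 → Q
  i= 2: P-B = 14 → O
  i= 3: T-E = 15 → P
  i= 4: X-D = 20 → U
  i= 5: Z-P = 10 → K
  i= 6: A-J = 17 → R
  i= 7: S-Y = 20 → U
  i= 8: C-P = 13 → N
  i= 9: Q-A = 16 → Q
  i=10: W-I = 14 → O
  i=11: B-M = 15 → P
  i=12: Y-E = 20 → U
  i=13: Q-G = 10 → K
  i=14: S-B = 17 → R
  i=15: I-O = 20 → U
  i=16: M-Z = 13 → N
  i=17: W-G = 16 → Q
  i=18: T-F = 14 → O
  i=19: E-P = 15 → P
  i=20: T-Z = 20 → U
  i=21: D-T = 10 → K
  i=22: W-F = 17 → R
  i=23: M-S = 20 → U
  i=24: E-R = 13 → N
  i=25: L-V = 16 → Q
  shifts repeat with period 8: NQOPUKRU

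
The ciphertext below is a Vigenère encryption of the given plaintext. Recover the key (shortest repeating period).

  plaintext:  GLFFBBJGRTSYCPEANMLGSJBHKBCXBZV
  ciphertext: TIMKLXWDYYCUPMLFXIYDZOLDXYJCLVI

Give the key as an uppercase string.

NXHFKW

  i= 0: T-G = 13 → N
  i= 1: I-L = 23 → X
  i= 2: M-F =  7 → H
  i= 3: K-F =  5 → F
  i= 4: L-B = 10 → K
  i= 5: X-B = 22 → W
  i= 6: W-J = 13 → N
  i= 7: D-G = 23 → X
  i= 8: Y-R =  7 → H
  i= 9: Y-T =  5 → F
  i=10: C-S = 10 → K
  i=11: U-Y = 22 → W
  i=12: P-C = 13 → N
  i=13: M-P = 23 → X
  i=14: L-E =  7 → H
  i=15: F-A =  5 → F
  i=16: X-N = 10 → K
  i=17: I-M = 22 → W
  i=18: Y-L = 13 → N
  i=19: D-G = 23 → X
  i=20: Z-S =  7 → H
  i=21: O-J =  5 → F
  i=22: L-B = 10 → K
  i=23: D-H = 22 → W
  i=24: X-K = 13 → N
  i=25: Y-B = 23 → X
  i=26: J-C =  7 → H
  i=27: C-X =  5 → F
  i=28: L-B = 10 → K
  i=29: V-Z = 22 → W
  i=30: I-V = 13 → N
  shifts repeat with period 6: NXHFKW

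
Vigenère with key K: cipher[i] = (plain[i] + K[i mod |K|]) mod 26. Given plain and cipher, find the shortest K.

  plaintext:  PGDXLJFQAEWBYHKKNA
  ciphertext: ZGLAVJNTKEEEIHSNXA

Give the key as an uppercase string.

KAID

  i= 0: Z-P = 10 → K
  i= 1: G-G =  0 → A
  i= 2: L-D =  8 → I
  i= 3: A-X =  3 → D
  i= 4: V-L = 10 → K
  i= 5: J-J =  0 → A
  i= 6: N-F =  8 → I
  i= 7: T-Q =  3 → D
  i= 8: K-A = 10 → K
  i= 9: E-E =  0 → A
  i=10: E-W =  8 → I
  i=11: E-B =  3 → D
  i=12: I-Y = 10 → K
  i=13: H-H =  0 → A
  i=14: S-K =  8 → I
  i=15: N-K =  3 → D
  i=16: X-N = 10 → K
  i=17: A-A =  0 → A
  shifts repeat with period 4: KAID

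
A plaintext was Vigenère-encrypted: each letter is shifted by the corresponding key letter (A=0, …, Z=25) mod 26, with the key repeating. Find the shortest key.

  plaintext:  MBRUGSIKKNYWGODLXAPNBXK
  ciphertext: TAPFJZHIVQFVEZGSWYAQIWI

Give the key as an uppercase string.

HZYLD

  i= 0: T-M =  7 → H
  i= 1: A-B = 25 → Z
  i= 2: P-R = 24 → Y
  i= 3: F-U = 11 → L
  i= 4: J-G =  3 → D
  i= 5: Z-S =  7 → H
  i= 6: H-I = 25 → Z
  i= 7: I-K = 24 → Y
  i= 8: V-K = 11 → L
  i= 9: Q-N =  3 → D
  i=10: F-Y =  7 → H
  i=11: V-W = 25 → Z
  i=12: E-G = 24 → Y
  i=13: Z-O = 11 → L
  i=14: G-D =  3 → D
  i=15: S-L =  7 → H
  i=16: W-X = 25 → Z
  i=17: Y-A = 24 → Y
  i=18: A-P = 11 → L
  i=19: Q-N =  3 → D
  i=20: I-B =  7 → H
  i=21: W-X = 25 → Z
  i=22: I-K = 24 → Y
  shifts repeat with period 5: HZYLD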